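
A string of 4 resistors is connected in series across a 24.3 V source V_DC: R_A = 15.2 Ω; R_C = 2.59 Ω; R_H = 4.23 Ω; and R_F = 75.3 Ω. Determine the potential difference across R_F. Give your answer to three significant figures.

V ≈ 18.8 V

ΣR = 15.2 + 2.59 + 4.23 + 75.3 = 97.32 Ω.
V = V_DC · R/ΣR = 24.3 × 0.7737 = 18.80 V.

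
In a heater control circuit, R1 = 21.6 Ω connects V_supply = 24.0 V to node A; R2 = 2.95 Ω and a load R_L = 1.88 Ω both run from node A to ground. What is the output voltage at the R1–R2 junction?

V_out ≈ 1.21 V

First combine the lower leg with the load: R2 ‖ R_L = 1.148 Ω.
Now apply the divider: V_out = 24.0 × 0.05048 = 1.211 V.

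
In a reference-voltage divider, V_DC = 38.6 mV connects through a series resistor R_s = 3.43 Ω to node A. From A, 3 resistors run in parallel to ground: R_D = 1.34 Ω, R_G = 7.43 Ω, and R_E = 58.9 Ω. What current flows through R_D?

I ≈ 7.06 mA

Combine the parallel branches: R_p = (1/1.34 + 1/7.43 + 1/58.9)⁻¹ = 1.114 Ω.
V_A = 38.6 × 1.114/4.544 = 9.462 mV.
Branch current I = V_A/R_D = 9.462/1.34 = 7.061 mA.
(Check via current divider: I_total = 8.495 mA; share G_k/ΣG = 0.8312 → same result.)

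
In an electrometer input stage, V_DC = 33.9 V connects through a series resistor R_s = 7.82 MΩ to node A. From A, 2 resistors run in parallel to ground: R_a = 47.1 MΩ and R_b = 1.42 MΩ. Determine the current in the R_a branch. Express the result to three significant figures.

Equivalent of the parallel group: R_p = 1.378 MΩ.
Node voltage V_A = V_DC · R_p/(R_s + R_p) = 33.9 × 0.1499 = 5.080 V.
I(R_a) = V_A / R_a = 5.080/47.1 = 0.1079 µA.

I ≈ 0.108 µA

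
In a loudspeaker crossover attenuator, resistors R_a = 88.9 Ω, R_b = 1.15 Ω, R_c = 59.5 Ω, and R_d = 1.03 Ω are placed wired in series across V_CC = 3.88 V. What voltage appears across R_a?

ΣR = 88.9 + 1.15 + 59.5 + 1.03 = 150.6 Ω.
By the voltage-divider rule, V = 3.88 × 88.90/150.6 = 2.291 V.

V ≈ 2.29 V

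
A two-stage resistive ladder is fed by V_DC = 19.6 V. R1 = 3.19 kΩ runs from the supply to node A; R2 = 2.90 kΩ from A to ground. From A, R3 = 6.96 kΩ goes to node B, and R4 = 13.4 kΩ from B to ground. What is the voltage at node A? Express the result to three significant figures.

V_A ≈ 8.69 V

Node A sees R2 in parallel with the series input of stage 2, R3 + R4 = 20.36 kΩ.
Effective lower resistance at A: R2 ‖ 20.36 = 2.538 kΩ.
V_A = 19.6 × 2.538/(3.19 + 2.538) = 8.685 V.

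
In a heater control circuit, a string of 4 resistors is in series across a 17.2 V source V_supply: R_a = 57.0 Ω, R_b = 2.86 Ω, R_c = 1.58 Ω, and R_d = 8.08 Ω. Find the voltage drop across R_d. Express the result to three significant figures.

V ≈ 2.00 V

Total series resistance ΣR = 57.0 + 2.86 + 1.58 + 8.08 = 69.52 Ω.
V = V_supply · R/ΣR = 17.2 × 0.1162 = 1.999 V.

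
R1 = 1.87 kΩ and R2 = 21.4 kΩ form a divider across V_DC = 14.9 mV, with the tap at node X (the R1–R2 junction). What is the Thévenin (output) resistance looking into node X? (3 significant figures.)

R_th ≈ 1.72 kΩ

Zeroing V_DC shorts the top of R1 to ground, so R_th = R1 ‖ R2 = 1.720 kΩ.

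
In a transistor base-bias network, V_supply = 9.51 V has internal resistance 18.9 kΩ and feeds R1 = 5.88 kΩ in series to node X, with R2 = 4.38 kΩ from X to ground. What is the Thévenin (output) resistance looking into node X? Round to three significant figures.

R_th ≈ 3.72 kΩ

R1' = 18.9 + 5.88 = 24.78 kΩ (source resistance + R1).
Zeroing V_supply shorts the top of R1' to ground, so R_th = R1' ‖ R2 = 3.722 kΩ.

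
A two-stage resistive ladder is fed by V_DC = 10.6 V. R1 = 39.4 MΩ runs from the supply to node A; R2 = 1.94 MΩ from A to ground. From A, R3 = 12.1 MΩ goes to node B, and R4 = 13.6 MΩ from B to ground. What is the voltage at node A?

V_A ≈ 0.464 V

The second stage (R3 + R4 = 25.70 MΩ) loads node A in parallel with R2.
R2 ‖ (R3+R4) = 1.804 MΩ.
So V_A = 10.6 × 0.04378 = 0.4641 V.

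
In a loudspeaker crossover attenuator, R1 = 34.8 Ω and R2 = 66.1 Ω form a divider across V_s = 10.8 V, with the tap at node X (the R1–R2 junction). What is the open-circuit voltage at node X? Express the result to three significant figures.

V_th ≈ 7.08 V

With X open, the divider is unloaded: V_th = 10.8 × 66.1/100.9 = 7.075 V.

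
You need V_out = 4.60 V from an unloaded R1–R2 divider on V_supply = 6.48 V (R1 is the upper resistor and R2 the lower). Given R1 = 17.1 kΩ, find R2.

Required fraction k = V_out/V_supply = 0.7099.
Rearranging, R2 = R1·k/(1−k) = 17.1 × 2.447 = 41.84 kΩ.

R2 ≈ 41.8 kΩ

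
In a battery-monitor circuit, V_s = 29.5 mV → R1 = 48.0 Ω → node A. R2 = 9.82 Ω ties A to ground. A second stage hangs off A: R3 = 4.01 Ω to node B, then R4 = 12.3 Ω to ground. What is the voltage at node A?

Node A sees R2 in parallel with the series input of stage 2, R3 + R4 = 16.31 Ω.
R2 ‖ (R3+R4) = 6.130 Ω.
V_A = 29.5 × 6.130/(48.0 + 6.130) = 3.341 mV.

V_A ≈ 3.34 mV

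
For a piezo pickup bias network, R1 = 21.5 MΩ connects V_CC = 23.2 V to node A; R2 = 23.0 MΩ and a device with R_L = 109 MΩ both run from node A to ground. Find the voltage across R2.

V_out ≈ 10.9 V

The load sits in parallel with R2, giving an effective lower resistance R2' = R2·R_L/(R2+R_L) = 18.99 MΩ.
Then V_out = V_CC · R2'/(R1 + R2') = 23.2 × 18.99/40.49 = 10.88 V.
(Unloaded it would be 12.0 V; the load pulls it down.)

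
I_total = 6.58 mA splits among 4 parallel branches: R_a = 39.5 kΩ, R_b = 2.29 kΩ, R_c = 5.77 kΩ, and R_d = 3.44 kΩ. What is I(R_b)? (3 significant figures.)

Total conductance ΣG = 1/39.5 + 1/2.29 + 1/5.77 + 1/3.44 = 0.9260 (units of 1/kΩ).
By the current-divider rule, I = I_total · G_k/ΣG = 6.58 × 0.4716 = 3.103 mA.

I ≈ 3.10 mA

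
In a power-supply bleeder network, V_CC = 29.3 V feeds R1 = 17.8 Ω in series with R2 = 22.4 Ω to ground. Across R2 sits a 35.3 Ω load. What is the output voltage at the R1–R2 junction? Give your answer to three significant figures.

V_out ≈ 12.7 V

The load sits in parallel with R2, giving an effective lower resistance R2' = R2·R_L/(R2+R_L) = 13.70 Ω.
Then V_out = V_CC · R2'/(R1 + R2') = 29.3 × 13.70/31.50 = 12.75 V.
(Unloaded it would be 16.3 V; the load pulls it down.)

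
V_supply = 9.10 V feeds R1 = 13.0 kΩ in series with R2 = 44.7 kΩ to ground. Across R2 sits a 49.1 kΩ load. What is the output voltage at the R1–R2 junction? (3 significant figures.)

V_out ≈ 5.85 V

R2 ‖ R_L = (44.7 × 49.1)/(44.7 + 49.1) = 23.40 kΩ.
Then V_out = V_supply · R2'/(R1 + R2') = 9.10 × 23.40/36.40 = 5.850 V.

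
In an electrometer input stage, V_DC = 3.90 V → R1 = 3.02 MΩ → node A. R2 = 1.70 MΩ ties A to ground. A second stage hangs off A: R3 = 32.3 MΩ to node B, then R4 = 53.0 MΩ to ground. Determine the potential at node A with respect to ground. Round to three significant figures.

V_A ≈ 1.39 V

The second stage (R3 + R4 = 85.30 MΩ) loads node A in parallel with R2.
R2 ‖ (R3+R4) = 1.667 MΩ.
First divider: V_A = V_DC · 1.667/(3.02 + 1.667) = 1.387 V.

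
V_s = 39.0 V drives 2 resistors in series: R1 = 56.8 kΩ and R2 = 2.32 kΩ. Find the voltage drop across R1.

Total series resistance ΣR = 56.8 + 2.32 = 59.12 kΩ.
Voltage divider: V = V_s · (56.80 / 59.12) = 39.0 × 0.9608 = 37.47 V.

V ≈ 37.5 V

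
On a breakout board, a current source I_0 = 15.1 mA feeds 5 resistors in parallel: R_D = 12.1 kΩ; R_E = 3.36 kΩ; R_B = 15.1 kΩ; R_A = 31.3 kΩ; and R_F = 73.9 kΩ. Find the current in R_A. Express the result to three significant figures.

Conductances: ΣG = 1/12.1 + 1/3.36 + 1/15.1 + 1/31.3 + 1/73.9 = 0.4920 (1/kΩ).
Current divider: I(R_A) = I_0 · G_k/ΣG = 15.1 × (0.03195/0.4920) = 15.1 × 0.06494 = 0.9806 mA.

I ≈ 0.981 mA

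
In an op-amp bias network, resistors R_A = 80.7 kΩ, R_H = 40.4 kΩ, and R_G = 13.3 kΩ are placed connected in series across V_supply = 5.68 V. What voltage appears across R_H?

V ≈ 1.71 V

ΣR = 80.7 + 40.4 + 13.3 = 134.4 kΩ.
Voltage divider: V = V_supply · (40.40 / 134.4) = 5.68 × 0.3006 = 1.707 V.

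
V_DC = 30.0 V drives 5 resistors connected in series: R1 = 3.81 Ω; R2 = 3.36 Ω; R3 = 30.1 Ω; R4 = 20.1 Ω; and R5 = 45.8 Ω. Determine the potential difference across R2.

Series total: ΣR = 3.81 + 3.36 + 30.1 + 20.1 + 45.8 = 103.2 Ω.
Voltage divider: V = V_DC · (3.360 / 103.2) = 30.0 × 0.03257 = 0.9770 V.

V ≈ 0.977 V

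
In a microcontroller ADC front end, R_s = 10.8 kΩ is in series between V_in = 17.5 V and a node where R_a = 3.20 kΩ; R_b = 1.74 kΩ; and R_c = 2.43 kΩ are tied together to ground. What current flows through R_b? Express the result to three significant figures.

Parallel bank: R_p = 1/(1/3.20 + 1/1.74 + 1/2.43) = 0.7700 kΩ.
V_A by voltage divider: V_A = 17.5 × 0.7700/(10.8 + 0.7700) = 1.165 V.
I(R_b) = V_A / R_b = 1.165/1.74 = 0.6693 mA.

I ≈ 0.669 mA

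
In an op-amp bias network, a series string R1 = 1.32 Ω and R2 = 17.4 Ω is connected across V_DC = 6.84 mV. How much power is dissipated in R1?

P ≈ 0.176 µW

Series current I = V_DC/ΣR = 6.84/18.72 = 0.3654 mA.
P = I²R = 0.1335 × 1.32 = 0.1762 µW.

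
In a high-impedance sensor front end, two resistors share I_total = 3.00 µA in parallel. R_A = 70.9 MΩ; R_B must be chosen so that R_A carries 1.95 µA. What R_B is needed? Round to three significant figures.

Two-branch current divider: I_A = I_total · R_B/(R_A + R_B).
1.95/3.00 = R_B/(R_A + R_B) → R_B = R_A · (0.6500)/(1 − 0.6500) = 70.9 × 1.857 = 131.7 MΩ.

R_B ≈ 132 MΩ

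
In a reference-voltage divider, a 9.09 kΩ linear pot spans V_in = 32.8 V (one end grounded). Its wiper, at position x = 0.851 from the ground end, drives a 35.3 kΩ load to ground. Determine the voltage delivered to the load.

V_out ≈ 27.0 V

Lower segment x·R_p = 7.736 kΩ; upper segment (1−x)·R_p = 1.354 kΩ.
R_L loads the lower segment: effective lower R = 6.345 kΩ.
V_out = 32.8 × 6.345/(1.354 + 6.345) = 27.03 V.
(Unloaded: V_out = x·V_in = 27.9 V.)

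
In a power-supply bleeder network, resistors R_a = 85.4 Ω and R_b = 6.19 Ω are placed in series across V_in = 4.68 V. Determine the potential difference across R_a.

Series total: ΣR = 85.4 + 6.19 = 91.59 Ω.
Voltage divider: V = V_in · (85.40 / 91.59) = 4.68 × 0.9324 = 4.364 V.

V ≈ 4.36 V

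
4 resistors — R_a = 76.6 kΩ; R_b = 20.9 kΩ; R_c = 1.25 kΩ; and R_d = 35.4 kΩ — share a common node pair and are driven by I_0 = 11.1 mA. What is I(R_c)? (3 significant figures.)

I ≈ 9.99 mA

Total conductance ΣG = 1/76.6 + 1/20.9 + 1/1.25 + 1/35.4 = 0.8892 (units of 1/kΩ).
Current divider: I(R_c) = I_0 · G_k/ΣG = 11.1 × (0.8000/0.8892) = 11.1 × 0.8997 = 9.987 mA.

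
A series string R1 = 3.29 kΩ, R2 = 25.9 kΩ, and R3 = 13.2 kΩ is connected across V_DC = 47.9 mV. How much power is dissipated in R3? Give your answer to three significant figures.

ΣR = 42.39 kΩ → I = 47.9/42.39 = 1.130 µA.
P = I²R = 1.277 × 13.2 = 16.85 nW.

P ≈ 16.9 nW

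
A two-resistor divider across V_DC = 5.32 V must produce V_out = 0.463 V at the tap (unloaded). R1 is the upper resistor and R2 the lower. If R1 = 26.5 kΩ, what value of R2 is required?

V_out/V_DC = R2/(R1+R2) = 0.08703.
So R2 = R1 · V_out/(V_DC − V_out) = 26.5 × 0.463/(5.32 − 0.463) = 26.5 × 0.09533 = 2.526 kΩ.

R2 ≈ 2.53 kΩ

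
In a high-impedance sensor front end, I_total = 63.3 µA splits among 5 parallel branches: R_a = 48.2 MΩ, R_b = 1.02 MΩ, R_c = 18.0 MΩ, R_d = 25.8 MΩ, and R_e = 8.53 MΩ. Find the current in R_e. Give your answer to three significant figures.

Conductances: ΣG = 1/48.2 + 1/1.02 + 1/18.0 + 1/25.8 + 1/8.53 = 1.213 (1/MΩ).
R_e takes the fraction G_k/ΣG = 0.1172/1.213 = 0.09667, so I = 63.3 × 0.09667 = 6.119 µA.

I ≈ 6.12 µA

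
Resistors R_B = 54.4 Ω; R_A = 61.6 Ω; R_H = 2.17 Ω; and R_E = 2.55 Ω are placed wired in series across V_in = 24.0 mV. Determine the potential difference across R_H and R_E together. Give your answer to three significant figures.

V ≈ 0.938 mV

Series total: ΣR = 54.4 + 61.6 + 2.17 + 2.55 = 120.7 Ω.
R_{R_H..R_E} = 2.17 + 2.55 = 4.720 Ω.
By the voltage-divider rule, V = 24.0 × 4.720/120.7 = 0.9384 mV.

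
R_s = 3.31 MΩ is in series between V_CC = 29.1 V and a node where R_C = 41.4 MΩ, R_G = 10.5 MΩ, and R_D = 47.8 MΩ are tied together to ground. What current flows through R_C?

I ≈ 0.480 µA

Parallel bank: R_p = 1/(1/41.4 + 1/10.5 + 1/47.8) = 7.127 MΩ.
V_A = 29.1 × 7.127/10.44 = 19.87 V.
Branch current I = V_A/R_C = 19.87/41.4 = 0.4800 µA.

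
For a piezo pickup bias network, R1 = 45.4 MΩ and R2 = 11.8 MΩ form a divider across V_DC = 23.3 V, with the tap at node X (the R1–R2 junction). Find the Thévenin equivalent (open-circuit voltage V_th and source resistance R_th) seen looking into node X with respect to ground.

V_th ≈ 4.81 V, R_th ≈ 9.37 MΩ

Open-circuit (no load on X): V_th = V_DC · R2/(R1 + R2) = 23.3 × 11.8/(45.40 + 11.8) = 4.807 V.
Zeroing V_DC shorts the top of R1 to ground, so R_th = R1 ‖ R2 = 9.366 MΩ.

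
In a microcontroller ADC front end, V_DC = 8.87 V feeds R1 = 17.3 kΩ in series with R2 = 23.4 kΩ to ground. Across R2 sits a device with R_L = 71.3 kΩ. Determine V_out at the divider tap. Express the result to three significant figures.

V_out ≈ 4.48 V

R2 ‖ R_L = (23.4 × 71.3)/(23.4 + 71.3) = 17.62 kΩ.
Now apply the divider: V_out = 8.87 × 0.5046 = 4.475 V.
(Unloaded it would be 5.10 V; the load pulls it down.)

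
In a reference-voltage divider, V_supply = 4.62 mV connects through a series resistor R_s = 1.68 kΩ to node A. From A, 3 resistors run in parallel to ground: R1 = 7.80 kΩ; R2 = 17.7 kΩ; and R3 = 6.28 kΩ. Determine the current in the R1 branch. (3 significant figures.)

I ≈ 0.375 µA

Combine the parallel branches: R_p = (1/7.80 + 1/17.7 + 1/6.28)⁻¹ = 2.908 kΩ.
Node voltage V_A = V_supply · R_p/(R_s + R_p) = 4.62 × 0.6338 = 2.928 mV.
I(R1) = V_A / R1 = 2.928/7.80 = 0.3754 µA.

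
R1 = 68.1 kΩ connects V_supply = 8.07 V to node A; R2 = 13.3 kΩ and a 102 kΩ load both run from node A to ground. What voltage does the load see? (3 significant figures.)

R2 ‖ R_L = (13.3 × 102)/(13.3 + 102) = 11.77 kΩ.
Now apply the divider: V_out = 8.07 × 0.1473 = 1.189 V.
(Unloaded it would be 1.32 V; the load pulls it down.)

V_out ≈ 1.19 V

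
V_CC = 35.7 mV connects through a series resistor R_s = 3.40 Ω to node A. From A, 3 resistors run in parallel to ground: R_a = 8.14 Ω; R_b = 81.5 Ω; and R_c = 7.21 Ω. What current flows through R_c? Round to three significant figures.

Parallel bank: R_p = 1/(1/8.14 + 1/81.5 + 1/7.21) = 3.652 Ω.
Node voltage V_A = V_CC · R_p/(R_s + R_p) = 35.7 × 0.5179 = 18.49 mV.
Branch current I = V_A/R_c = 18.49/7.21 = 2.564 mA.

I ≈ 2.56 mA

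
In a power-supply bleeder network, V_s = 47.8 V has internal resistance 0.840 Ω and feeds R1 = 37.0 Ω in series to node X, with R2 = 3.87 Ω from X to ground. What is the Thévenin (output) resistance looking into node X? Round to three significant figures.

R1' = 0.840 + 37.0 = 37.84 Ω (source resistance + R1).
Looking into X with the source shorted: R_th = R1'·R2/(R1'+R2) = 37.84 × 3.87/41.71 = 3.511 Ω.

R_th ≈ 3.51 Ω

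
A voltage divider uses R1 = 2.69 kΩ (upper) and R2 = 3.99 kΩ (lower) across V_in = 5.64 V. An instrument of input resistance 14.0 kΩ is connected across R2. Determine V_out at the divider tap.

The load sits in parallel with R2, giving an effective lower resistance R2' = R2·R_L/(R2+R_L) = 3.105 kΩ.
Voltage divider with the loaded lower leg: V_out = 5.64 × 3.105/(2.69 + 3.105) = 5.64 × 0.5358 = 3.022 V.

V_out ≈ 3.02 V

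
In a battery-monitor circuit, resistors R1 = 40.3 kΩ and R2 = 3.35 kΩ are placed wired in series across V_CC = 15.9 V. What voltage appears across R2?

V ≈ 1.22 V

Series total: ΣR = 40.3 + 3.35 = 43.65 kΩ.
Voltage divider: V = V_CC · (3.350 / 43.65) = 15.9 × 0.07675 = 1.220 V.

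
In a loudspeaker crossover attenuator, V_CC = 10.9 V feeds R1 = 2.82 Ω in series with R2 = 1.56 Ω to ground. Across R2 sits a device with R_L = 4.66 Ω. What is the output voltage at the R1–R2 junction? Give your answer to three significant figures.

V_out ≈ 3.19 V

R2 ‖ R_L = (1.56 × 4.66)/(1.56 + 4.66) = 1.169 Ω.
Now apply the divider: V_out = 10.9 × 0.2930 = 3.194 V.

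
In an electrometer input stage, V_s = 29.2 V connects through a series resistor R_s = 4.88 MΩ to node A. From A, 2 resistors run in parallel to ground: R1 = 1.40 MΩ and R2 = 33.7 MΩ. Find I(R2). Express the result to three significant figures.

I ≈ 0.187 µA

Combine the parallel branches: R_p = (1/1.40 + 1/33.7)⁻¹ = 1.344 MΩ.
V_A = 29.2 × 1.344/6.224 = 6.306 V.
I(R2) = V_A / R2 = 6.306/33.7 = 0.1871 µA.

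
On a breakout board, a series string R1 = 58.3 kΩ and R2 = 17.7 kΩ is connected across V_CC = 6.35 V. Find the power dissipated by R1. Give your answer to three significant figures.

The common current is I = 6.35/76.00 = 0.08355 mA.
P = I²R = 0.006981 × 58.3 = 0.4070 mW.

P ≈ 0.407 mW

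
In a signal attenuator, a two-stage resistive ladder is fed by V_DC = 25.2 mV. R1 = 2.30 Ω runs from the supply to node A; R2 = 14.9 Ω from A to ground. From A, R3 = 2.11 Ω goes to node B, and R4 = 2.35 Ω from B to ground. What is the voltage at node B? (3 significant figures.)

Looking into the second stage from A: R3 + R4 = 4.460 Ω appears in parallel with R2.
Effective lower resistance at A: R2 ‖ 4.460 = 3.433 Ω.
First divider: V_A = V_DC · 3.433/(2.30 + 3.433) = 15.09 mV.
Stage 2 is unloaded, so V_B = V_A · R4/(R3+R4) = 15.09 × 2.35/4.460 = 7.951 mV.

V_B ≈ 7.95 mV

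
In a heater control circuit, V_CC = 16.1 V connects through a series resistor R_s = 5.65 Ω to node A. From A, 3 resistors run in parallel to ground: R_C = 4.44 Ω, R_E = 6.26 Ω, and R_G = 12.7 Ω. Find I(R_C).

Equivalent of the parallel group: R_p = 2.157 Ω.
V_A = 16.1 × 2.157/7.807 = 4.448 V.
I(R_C) = V_A / R_C = 4.448/4.44 = 1.002 A.

I ≈ 1.00 A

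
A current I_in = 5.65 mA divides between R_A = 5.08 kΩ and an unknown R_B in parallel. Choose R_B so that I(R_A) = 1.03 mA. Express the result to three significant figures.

The fraction through R_A equals R_B/(R_A+R_B).
With f = 0.1823, R_B = R_A · f/(1−f) = 5.08 × 0.2229 = 1.133 kΩ.

R_B ≈ 1.13 kΩ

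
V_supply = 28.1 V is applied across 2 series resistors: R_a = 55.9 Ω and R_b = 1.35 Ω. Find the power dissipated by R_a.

P ≈ 13.5 W

The common current is I = 28.1/57.25 = 0.4908 A.
V(R_a) = I·R = 27.44 V; P = V·I = 27.44 × 0.4908 = 13.47 W.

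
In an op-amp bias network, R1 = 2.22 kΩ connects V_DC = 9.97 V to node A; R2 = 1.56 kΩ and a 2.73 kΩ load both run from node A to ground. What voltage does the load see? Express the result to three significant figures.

V_out ≈ 3.08 V

First combine the lower leg with the load: R2 ‖ R_L = 0.9927 kΩ.
Now apply the divider: V_out = 9.97 × 0.3090 = 3.081 V.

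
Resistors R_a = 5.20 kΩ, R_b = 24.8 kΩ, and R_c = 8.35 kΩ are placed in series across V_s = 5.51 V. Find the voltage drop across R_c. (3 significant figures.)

ΣR = 5.20 + 24.8 + 8.35 = 38.35 kΩ.
V = V_s · R/ΣR = 5.51 × 0.2177 = 1.200 V.

V ≈ 1.20 V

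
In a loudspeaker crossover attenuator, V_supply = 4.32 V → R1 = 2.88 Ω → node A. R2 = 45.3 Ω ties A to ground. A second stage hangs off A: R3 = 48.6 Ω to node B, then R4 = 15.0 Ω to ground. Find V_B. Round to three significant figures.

Node A sees R2 in parallel with the series input of stage 2, R3 + R4 = 63.60 Ω.
R2 ‖ (R3+R4) = 26.46 Ω.
V_A = 4.32 × 26.46/(2.88 + 26.46) = 3.896 V.
V_B = V_A × 0.2358 = 0.9188 V.

V_B ≈ 0.919 V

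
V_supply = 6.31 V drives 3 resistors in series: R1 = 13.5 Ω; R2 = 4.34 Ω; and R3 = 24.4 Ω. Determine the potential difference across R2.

Total series resistance ΣR = 13.5 + 4.34 + 24.4 = 42.24 Ω.
By the voltage-divider rule, V = 6.31 × 4.340/42.24 = 0.6483 V.

V ≈ 0.648 V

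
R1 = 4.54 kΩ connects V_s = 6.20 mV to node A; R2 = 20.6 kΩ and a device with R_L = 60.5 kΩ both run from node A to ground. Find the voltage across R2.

The load sits in parallel with R2, giving an effective lower resistance R2' = R2·R_L/(R2+R_L) = 15.37 kΩ.
Now apply the divider: V_out = 6.20 × 0.7719 = 4.786 mV.
(Unloaded it would be 5.08 mV; the load pulls it down.)

V_out ≈ 4.79 mV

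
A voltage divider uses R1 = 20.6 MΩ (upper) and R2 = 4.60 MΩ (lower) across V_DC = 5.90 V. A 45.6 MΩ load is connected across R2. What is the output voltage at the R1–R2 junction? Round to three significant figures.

V_out ≈ 0.995 V

First combine the lower leg with the load: R2 ‖ R_L = 4.178 MΩ.
Then V_out = V_DC · R2'/(R1 + R2') = 5.90 × 4.178/24.78 = 0.9949 V.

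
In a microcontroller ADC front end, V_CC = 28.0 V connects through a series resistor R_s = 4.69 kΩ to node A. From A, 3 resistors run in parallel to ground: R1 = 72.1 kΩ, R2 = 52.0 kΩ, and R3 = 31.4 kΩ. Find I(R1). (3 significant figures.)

Combine the parallel branches: R_p = (1/72.1 + 1/52.0 + 1/31.4)⁻¹ = 15.40 kΩ.
V_A = 28.0 × 15.40/20.09 = 21.46 V.
I(R1) = V_A / R1 = 21.46/72.1 = 0.2977 mA.
(Check via current divider: I_total = 1.394 mA; share G_k/ΣG = 0.2136 → same result.)

I ≈ 0.298 mA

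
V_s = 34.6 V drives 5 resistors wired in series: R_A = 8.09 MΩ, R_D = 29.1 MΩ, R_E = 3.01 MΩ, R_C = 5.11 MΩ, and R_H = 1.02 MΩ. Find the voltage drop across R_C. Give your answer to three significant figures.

V ≈ 3.82 V

Series total: ΣR = 8.09 + 29.1 + 3.01 + 5.11 + 1.02 = 46.33 MΩ.
Voltage divider: V = V_s · (5.110 / 46.33) = 34.6 × 0.1103 = 3.816 V.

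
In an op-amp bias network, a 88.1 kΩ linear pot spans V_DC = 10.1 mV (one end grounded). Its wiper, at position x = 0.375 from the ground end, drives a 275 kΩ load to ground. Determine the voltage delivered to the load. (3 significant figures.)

V_out ≈ 3.52 mV

Split the track: R_lower = x·R_p = 33.04 kΩ, R_upper = (1−x)·R_p = 55.06 kΩ.
(x·R_p) ‖ R_L = 29.49 kΩ.
Then V_out = V_DC · 29.49/(55.06 + 29.49) = 3.523 mV.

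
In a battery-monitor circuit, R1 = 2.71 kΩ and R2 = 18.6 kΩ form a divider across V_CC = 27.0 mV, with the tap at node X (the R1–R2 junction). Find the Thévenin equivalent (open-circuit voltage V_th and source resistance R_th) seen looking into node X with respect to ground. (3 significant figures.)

With X open, the divider is unloaded: V_th = 27.0 × 18.6/21.31 = 23.57 mV.
With V_CC suppressed (replaced by a short), R_th = R1 ‖ R2 = (2.710 × 18.6)/(2.710 + 18.6) = 2.365 kΩ.

V_th ≈ 23.6 mV, R_th ≈ 2.37 kΩ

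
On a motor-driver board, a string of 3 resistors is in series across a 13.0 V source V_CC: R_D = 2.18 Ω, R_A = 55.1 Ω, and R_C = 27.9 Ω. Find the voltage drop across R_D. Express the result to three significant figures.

ΣR = 2.18 + 55.1 + 27.9 = 85.18 Ω.
By the voltage-divider rule, V = 13.0 × 2.180/85.18 = 0.3327 V.

V ≈ 0.333 V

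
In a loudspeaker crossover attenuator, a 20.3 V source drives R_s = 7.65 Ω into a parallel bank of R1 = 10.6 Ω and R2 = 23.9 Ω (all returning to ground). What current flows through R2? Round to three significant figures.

Parallel bank: R_p = 1/(1/10.6 + 1/23.9) = 7.343 Ω.
Node voltage V_A = V_in · R_p/(R_s + R_p) = 20.3 × 0.4898 = 9.942 V.
Branch current I = V_A/R2 = 9.942/23.9 = 0.4160 A.

I ≈ 0.416 A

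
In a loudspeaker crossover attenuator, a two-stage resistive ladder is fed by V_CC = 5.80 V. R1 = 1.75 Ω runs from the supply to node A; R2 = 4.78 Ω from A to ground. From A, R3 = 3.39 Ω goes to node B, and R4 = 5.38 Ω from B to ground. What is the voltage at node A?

V_A ≈ 3.70 V

Node A sees R2 in parallel with the series input of stage 2, R3 + R4 = 8.770 Ω.
R2 ‖ (R3+R4) = 3.094 Ω.
V_A = 5.80 × 3.094/(1.75 + 3.094) = 3.705 V.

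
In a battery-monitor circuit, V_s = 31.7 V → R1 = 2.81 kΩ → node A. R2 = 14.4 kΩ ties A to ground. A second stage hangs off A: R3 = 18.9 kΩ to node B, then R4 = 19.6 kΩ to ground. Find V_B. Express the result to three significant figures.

Looking into the second stage from A: R3 + R4 = 38.50 kΩ appears in parallel with R2.
R2 ‖ (R3+R4) = 10.48 kΩ.
First divider: V_A = V_s · 10.48/(2.81 + 10.48) = 25.00 V.
Then the unloaded second divider: V_B = V_A × R4/(R3+R4) = 25.00 × 0.5091 = 12.73 V.

V_B ≈ 12.7 V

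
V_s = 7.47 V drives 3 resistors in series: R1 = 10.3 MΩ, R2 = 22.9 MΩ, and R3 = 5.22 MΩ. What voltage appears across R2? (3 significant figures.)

V ≈ 4.45 V

Series total: ΣR = 10.3 + 22.9 + 5.22 = 38.42 MΩ.
V = V_s · R/ΣR = 7.47 × 0.5960 = 4.452 V.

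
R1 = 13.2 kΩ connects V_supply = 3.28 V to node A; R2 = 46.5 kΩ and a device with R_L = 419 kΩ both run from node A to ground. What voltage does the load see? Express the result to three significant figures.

First combine the lower leg with the load: R2 ‖ R_L = 41.85 kΩ.
Now apply the divider: V_out = 3.28 × 0.7602 = 2.494 V.

V_out ≈ 2.49 V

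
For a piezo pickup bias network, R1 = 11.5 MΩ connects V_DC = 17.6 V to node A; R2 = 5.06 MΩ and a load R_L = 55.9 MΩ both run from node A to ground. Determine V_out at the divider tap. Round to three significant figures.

V_out ≈ 5.06 V

The load sits in parallel with R2, giving an effective lower resistance R2' = R2·R_L/(R2+R_L) = 4.640 MΩ.
Voltage divider with the loaded lower leg: V_out = 17.6 × 4.640/(11.5 + 4.640) = 17.6 × 0.2875 = 5.060 V.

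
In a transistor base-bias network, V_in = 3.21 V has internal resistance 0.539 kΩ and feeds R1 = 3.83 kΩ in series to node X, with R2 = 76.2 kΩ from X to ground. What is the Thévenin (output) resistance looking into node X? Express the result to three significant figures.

R1' = 0.539 + 3.83 = 4.369 kΩ (source resistance + R1).
Zeroing V_in shorts the top of R1' to ground, so R_th = R1' ‖ R2 = 4.132 kΩ.

R_th ≈ 4.13 kΩ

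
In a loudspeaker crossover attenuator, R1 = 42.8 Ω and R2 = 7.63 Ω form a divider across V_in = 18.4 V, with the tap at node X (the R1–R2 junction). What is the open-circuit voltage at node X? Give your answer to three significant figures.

V_th is the unloaded tap voltage: V_in · R2/(R1+R2) = 18.4 × 0.1513 = 2.784 V.

V_th ≈ 2.78 V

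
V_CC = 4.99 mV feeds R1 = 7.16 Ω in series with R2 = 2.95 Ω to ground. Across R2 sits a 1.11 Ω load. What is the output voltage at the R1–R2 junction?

V_out ≈ 0.505 mV

R2 ‖ R_L = (2.95 × 1.11)/(2.95 + 1.11) = 0.8065 Ω.
Then V_out = V_CC · R2'/(R1 + R2') = 4.99 × 0.8065/7.967 = 0.5052 mV.
(Unloaded it would be 1.46 mV; the load pulls it down.)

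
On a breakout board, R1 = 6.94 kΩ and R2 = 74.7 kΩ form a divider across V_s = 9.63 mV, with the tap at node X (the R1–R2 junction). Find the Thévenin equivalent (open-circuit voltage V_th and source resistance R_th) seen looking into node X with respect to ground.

V_th is the unloaded tap voltage: V_s · R2/(R1+R2) = 9.63 × 0.9150 = 8.811 mV.
Looking into X with the source shorted: R_th = R1·R2/(R1+R2) = 6.940 × 74.7/81.64 = 6.350 kΩ.

V_th ≈ 8.81 mV, R_th ≈ 6.35 kΩ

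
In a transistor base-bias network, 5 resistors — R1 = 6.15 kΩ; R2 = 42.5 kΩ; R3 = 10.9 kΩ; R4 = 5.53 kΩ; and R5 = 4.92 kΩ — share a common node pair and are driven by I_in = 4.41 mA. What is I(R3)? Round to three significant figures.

ΣG = 1/6.15 + 1/42.5 + 1/10.9 + 1/5.53 + 1/4.92 = 0.6620.
R3 takes the fraction G_k/ΣG = 0.09174/0.6620 = 0.1386, so I = 4.41 × 0.1386 = 0.6112 mA.

I ≈ 0.611 mA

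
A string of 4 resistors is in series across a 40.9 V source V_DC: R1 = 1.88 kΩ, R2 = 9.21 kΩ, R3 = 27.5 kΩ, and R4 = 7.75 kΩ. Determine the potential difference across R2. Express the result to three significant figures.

V ≈ 8.13 V

Series total: ΣR = 1.88 + 9.21 + 27.5 + 7.75 = 46.34 kΩ.
Voltage divider: V = V_DC · (9.210 / 46.34) = 40.9 × 0.1987 = 8.129 V.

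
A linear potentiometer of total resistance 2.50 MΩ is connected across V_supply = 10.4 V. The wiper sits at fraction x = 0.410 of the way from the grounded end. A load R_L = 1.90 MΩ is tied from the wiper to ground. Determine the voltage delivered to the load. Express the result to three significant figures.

V_out ≈ 3.23 V

Lower segment x·R_p = 1.025 MΩ; upper segment (1−x)·R_p = 1.475 MΩ.
(x·R_p) ‖ R_L = 0.6658 MΩ.
Then V_out = V_supply · 0.6658/(1.475 + 0.6658) = 3.234 V.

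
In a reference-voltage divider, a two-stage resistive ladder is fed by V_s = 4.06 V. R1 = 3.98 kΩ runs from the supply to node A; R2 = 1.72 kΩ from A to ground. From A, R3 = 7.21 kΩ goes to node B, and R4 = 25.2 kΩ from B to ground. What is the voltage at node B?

The second stage (R3 + R4 = 32.41 kΩ) loads node A in parallel with R2.
R2 ‖ (R3+R4) = 1.633 kΩ.
First divider: V_A = V_s · 1.633/(3.98 + 1.633) = 1.181 V.
Stage 2 is unloaded, so V_B = V_A · R4/(R3+R4) = 1.181 × 25.2/32.41 = 0.9185 V.

V_B ≈ 0.919 V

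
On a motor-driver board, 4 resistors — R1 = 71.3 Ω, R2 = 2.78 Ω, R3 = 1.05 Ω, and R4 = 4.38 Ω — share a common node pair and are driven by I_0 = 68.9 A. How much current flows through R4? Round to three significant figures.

I ≈ 10.1 A

Conductances: ΣG = 1/71.3 + 1/2.78 + 1/1.05 + 1/4.38 = 1.554 (1/Ω).
Current divider: I(R4) = I_0 · G_k/ΣG = 68.9 × (0.2283/1.554) = 68.9 × 0.1469 = 10.12 A.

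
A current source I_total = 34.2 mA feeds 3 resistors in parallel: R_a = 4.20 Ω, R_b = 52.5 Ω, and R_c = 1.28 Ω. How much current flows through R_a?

I ≈ 7.84 mA

Conductances: ΣG = 1/4.20 + 1/52.5 + 1/1.28 = 1.038 (1/Ω).
R_a takes the fraction G_k/ΣG = 0.2381/1.038 = 0.2293, so I = 34.2 × 0.2293 = 7.842 mA.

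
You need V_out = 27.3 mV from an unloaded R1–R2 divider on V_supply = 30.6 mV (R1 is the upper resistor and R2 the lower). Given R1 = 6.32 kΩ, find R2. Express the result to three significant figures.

Required fraction k = V_out/V_supply = 0.8922.
Rearranging, R2 = R1·k/(1−k) = 6.32 × 8.273 = 52.28 kΩ.

R2 ≈ 52.3 kΩ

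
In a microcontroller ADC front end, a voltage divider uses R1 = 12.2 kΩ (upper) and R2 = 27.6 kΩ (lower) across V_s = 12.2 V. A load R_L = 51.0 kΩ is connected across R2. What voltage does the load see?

V_out ≈ 7.26 V

The load sits in parallel with R2, giving an effective lower resistance R2' = R2·R_L/(R2+R_L) = 17.91 kΩ.
Now apply the divider: V_out = 12.2 × 0.5948 = 7.257 V.
(Unloaded it would be 8.46 V; the load pulls it down.)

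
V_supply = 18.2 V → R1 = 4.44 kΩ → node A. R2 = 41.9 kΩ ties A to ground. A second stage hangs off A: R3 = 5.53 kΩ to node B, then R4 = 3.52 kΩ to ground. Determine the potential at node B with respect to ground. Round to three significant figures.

V_B ≈ 4.43 V

The second stage (R3 + R4 = 9.050 kΩ) loads node A in parallel with R2.
Effective lower resistance at A: R2 ‖ 9.050 = 7.442 kΩ.
First divider: V_A = V_supply · 7.442/(4.44 + 7.442) = 11.40 V.
Stage 2 is unloaded, so V_B = V_A · R4/(R3+R4) = 11.40 × 3.52/9.050 = 4.434 V.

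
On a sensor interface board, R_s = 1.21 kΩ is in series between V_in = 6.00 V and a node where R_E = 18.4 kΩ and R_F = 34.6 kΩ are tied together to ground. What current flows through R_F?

Combine the parallel branches: R_p = (1/18.4 + 1/34.6)⁻¹ = 12.01 kΩ.
V_A = 6.00 × 12.01/13.22 = 5.451 V.
I(R_F) = V_A / R_F = 5.451/34.6 = 0.1575 mA.

I ≈ 0.158 mA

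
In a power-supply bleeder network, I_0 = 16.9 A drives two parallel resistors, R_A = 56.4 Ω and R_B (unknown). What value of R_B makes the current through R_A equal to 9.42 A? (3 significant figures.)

R_B ≈ 71.0 Ω

In a two-way split, I_A/I_0 = R_B/(R_A + R_B).
9.42/16.9 = R_B/(R_A + R_B) → R_B = R_A · (0.5574)/(1 − 0.5574) = 56.4 × 1.259 = 71.03 Ω.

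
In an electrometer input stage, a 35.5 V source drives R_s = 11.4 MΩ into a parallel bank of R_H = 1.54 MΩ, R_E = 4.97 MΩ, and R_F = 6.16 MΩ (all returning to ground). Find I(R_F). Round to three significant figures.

Parallel bank: R_p = 1/(1/1.54 + 1/4.97 + 1/6.16) = 0.9873 MΩ.
V_A by voltage divider: V_A = 35.5 × 0.9873/(11.4 + 0.9873) = 2.829 V.
Branch current I = V_A/R_F = 2.829/6.16 = 0.4593 µA.
(Equivalently: I_total = 2.866 µA, then current-divider fraction G_k/ΣG = 0.1603.)

I ≈ 0.459 µA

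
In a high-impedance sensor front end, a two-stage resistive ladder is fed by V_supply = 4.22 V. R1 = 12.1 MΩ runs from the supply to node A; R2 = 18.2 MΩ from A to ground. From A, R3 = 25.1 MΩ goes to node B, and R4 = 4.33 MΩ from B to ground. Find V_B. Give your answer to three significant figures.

Node A sees R2 in parallel with the series input of stage 2, R3 + R4 = 29.43 MΩ.
Effective lower resistance at A: R2 ‖ 29.43 = 11.25 MΩ.
So V_A = 4.22 × 0.4817 = 2.033 V.
V_B = V_A × 0.1471 = 0.2991 V.

V_B ≈ 0.299 V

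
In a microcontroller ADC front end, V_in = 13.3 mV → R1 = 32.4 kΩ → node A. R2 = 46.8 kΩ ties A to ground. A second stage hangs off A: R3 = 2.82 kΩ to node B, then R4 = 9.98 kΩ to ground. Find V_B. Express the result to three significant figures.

V_B ≈ 2.46 mV

The second stage (R3 + R4 = 12.80 kΩ) loads node A in parallel with R2.
R2 ‖ (R3+R4) = 10.05 kΩ.
So V_A = 13.3 × 0.2368 = 3.149 mV.
V_B = V_A × 0.7797 = 2.455 mV.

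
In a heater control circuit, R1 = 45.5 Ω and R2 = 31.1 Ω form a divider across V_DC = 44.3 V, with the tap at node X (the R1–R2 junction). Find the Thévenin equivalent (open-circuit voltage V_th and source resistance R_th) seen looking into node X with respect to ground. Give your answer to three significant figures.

With X open, the divider is unloaded: V_th = 44.3 × 31.1/76.60 = 17.99 V.
Looking into X with the source shorted: R_th = R1·R2/(R1+R2) = 45.50 × 31.1/76.60 = 18.47 Ω.

V_th ≈ 18.0 V, R_th ≈ 18.5 Ω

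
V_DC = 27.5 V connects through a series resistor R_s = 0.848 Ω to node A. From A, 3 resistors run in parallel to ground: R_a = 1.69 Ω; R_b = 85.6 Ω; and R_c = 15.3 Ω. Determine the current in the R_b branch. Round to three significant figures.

I ≈ 0.205 A

Combine the parallel branches: R_p = (1/1.69 + 1/85.6 + 1/15.3)⁻¹ = 1.495 Ω.
V_A by voltage divider: V_A = 27.5 × 1.495/(0.848 + 1.495) = 17.55 V.
Branch current I = V_A/R_b = 17.55/85.6 = 0.2050 A.
(Equivalently: I_total = 11.74 A, then current-divider fraction G_k/ΣG = 0.01747.)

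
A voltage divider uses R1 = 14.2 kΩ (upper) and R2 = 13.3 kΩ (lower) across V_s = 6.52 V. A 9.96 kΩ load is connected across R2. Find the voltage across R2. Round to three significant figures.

V_out ≈ 1.87 V

The load sits in parallel with R2, giving an effective lower resistance R2' = R2·R_L/(R2+R_L) = 5.695 kΩ.
Then V_out = V_s · R2'/(R1 + R2') = 6.52 × 5.695/19.90 = 1.866 V.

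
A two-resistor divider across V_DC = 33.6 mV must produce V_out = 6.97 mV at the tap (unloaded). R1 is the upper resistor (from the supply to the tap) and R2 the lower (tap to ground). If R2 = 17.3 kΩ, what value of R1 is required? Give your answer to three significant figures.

V_out/V_DC = R2/(R1+R2) = 0.2074.
So R1 = R2 · (V_DC/V_out − 1) = 17.3 × (33.6/6.97 − 1) = 17.3 × 3.821 = 66.10 kΩ.

R1 ≈ 66.1 kΩ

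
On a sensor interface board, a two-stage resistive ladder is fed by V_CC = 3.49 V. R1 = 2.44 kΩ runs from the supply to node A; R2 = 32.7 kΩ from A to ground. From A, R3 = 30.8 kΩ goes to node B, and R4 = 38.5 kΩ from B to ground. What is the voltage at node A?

The second stage (R3 + R4 = 69.30 kΩ) loads node A in parallel with R2.
Effective lower resistance at A: R2 ‖ 69.30 = 22.22 kΩ.
First divider: V_A = V_CC · 22.22/(2.44 + 22.22) = 3.145 V.

V_A ≈ 3.14 V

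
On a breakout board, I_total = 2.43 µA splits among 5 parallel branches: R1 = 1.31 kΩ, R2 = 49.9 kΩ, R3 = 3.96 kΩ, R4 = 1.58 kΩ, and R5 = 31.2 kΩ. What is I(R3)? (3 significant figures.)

Conductances: ΣG = 1/1.31 + 1/49.9 + 1/3.96 + 1/1.58 + 1/31.2 = 1.701 (1/kΩ).
R3 takes the fraction G_k/ΣG = 0.2525/1.701 = 0.1485, so I = 2.43 × 0.1485 = 0.3608 µA.

I ≈ 0.361 µA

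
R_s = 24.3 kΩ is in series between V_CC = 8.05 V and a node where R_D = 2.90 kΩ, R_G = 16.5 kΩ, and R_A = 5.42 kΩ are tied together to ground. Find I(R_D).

I ≈ 0.181 mA

Parallel bank: R_p = 1/(1/2.90 + 1/16.5 + 1/5.42) = 1.695 kΩ.
V_A = 8.05 × 1.695/26.00 = 0.5249 V.
I(R_D) = V_A / R_D = 0.5249/2.90 = 0.1810 mA.
(Equivalently: I_total = 0.3097 mA, then current-divider fraction G_k/ΣG = 0.5845.)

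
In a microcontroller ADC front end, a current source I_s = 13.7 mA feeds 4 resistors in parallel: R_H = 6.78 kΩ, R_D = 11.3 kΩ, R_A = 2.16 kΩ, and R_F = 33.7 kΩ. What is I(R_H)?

ΣG = 1/6.78 + 1/11.3 + 1/2.16 + 1/33.7 = 0.7286.
Current divider: I(R_H) = I_s · G_k/ΣG = 13.7 × (0.1475/0.7286) = 13.7 × 0.2024 = 2.773 mA.

I ≈ 2.77 mA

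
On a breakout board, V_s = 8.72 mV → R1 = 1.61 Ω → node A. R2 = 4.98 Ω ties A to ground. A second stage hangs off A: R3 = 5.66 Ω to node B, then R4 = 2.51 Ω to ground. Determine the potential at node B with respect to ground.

V_B ≈ 1.76 mV

Looking into the second stage from A: R3 + R4 = 8.170 Ω appears in parallel with R2.
R2 ‖ (R3+R4) = 3.094 Ω.
First divider: V_A = V_s · 3.094/(1.61 + 3.094) = 5.736 mV.
V_B = V_A × 0.3072 = 1.762 mV.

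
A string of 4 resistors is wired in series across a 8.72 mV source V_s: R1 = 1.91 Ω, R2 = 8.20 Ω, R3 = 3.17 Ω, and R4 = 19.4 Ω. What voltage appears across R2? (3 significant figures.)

ΣR = 1.91 + 8.20 + 3.17 + 19.4 = 32.68 Ω.
By the voltage-divider rule, V = 8.72 × 8.200/32.68 = 2.188 mV.

V ≈ 2.19 mV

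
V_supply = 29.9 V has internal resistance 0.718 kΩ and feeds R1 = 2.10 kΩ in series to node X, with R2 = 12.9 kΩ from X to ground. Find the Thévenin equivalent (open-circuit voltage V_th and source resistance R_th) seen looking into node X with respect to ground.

R1' = 0.718 + 2.10 = 2.818 kΩ (source resistance + R1).
With X open, the divider is unloaded: V_th = 29.9 × 12.9/15.72 = 24.54 V.
Looking into X with the source shorted: R_th = R1'·R2/(R1'+R2) = 2.818 × 12.9/15.72 = 2.313 kΩ.

V_th ≈ 24.5 V, R_th ≈ 2.31 kΩ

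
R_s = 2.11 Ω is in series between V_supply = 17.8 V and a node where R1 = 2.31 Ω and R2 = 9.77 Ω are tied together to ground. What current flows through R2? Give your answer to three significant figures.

I ≈ 0.856 A

Equivalent of the parallel group: R_p = 1.868 Ω.
V_A = 17.8 × 1.868/3.978 = 8.359 V.
I(R2) = V_A / R2 = 8.359/9.77 = 0.8556 A.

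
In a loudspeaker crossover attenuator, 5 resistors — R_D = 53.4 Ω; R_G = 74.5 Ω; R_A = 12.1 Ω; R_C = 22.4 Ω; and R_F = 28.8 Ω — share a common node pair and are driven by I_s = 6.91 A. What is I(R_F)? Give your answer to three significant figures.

Total conductance ΣG = 1/53.4 + 1/74.5 + 1/12.1 + 1/22.4 + 1/28.8 = 0.1942 (units of 1/Ω).
R_F takes the fraction G_k/ΣG = 0.03472/0.1942 = 0.1788, so I = 6.91 × 0.1788 = 1.236 A.

I ≈ 1.24 A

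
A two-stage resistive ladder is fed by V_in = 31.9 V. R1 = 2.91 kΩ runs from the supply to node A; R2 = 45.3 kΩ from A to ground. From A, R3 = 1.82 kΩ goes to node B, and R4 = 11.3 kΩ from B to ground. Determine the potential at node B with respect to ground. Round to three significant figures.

Node A sees R2 in parallel with the series input of stage 2, R3 + R4 = 13.12 kΩ.
R2 ‖ (R3+R4) = 10.17 kΩ.
First divider: V_A = V_in · 10.17/(2.91 + 10.17) = 24.80 V.
Then the unloaded second divider: V_B = V_A × R4/(R3+R4) = 24.80 × 0.8613 = 21.36 V.

V_B ≈ 21.4 V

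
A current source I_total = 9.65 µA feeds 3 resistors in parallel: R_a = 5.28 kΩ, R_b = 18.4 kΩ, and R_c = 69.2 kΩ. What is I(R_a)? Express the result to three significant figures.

I ≈ 7.08 µA

Conductances: ΣG = 1/5.28 + 1/18.4 + 1/69.2 = 0.2582 (1/kΩ).
Current divider: I(R_a) = I_total · G_k/ΣG = 9.65 × (0.1894/0.2582) = 9.65 × 0.7335 = 7.079 µA.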